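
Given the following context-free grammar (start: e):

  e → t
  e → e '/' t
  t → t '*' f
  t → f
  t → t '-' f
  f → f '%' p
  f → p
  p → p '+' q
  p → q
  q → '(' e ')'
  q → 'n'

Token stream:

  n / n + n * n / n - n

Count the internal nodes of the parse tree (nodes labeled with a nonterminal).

25

[e [e [e [t [f [p [q n]]]]] / [t [t [f [p [p [q n]] + [q n]]]] * [f [p [q n]]]]] / [t [t [f [p [q n]]]] - [f [p [q n]]]]]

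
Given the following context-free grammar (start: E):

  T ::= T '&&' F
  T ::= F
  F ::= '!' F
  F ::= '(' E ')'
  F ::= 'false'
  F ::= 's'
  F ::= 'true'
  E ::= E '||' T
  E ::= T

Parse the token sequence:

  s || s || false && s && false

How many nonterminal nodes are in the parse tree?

[E [E [E [T [F s]]] || [T [F s]]] || [T [T [T [F false]] && [F s]] && [F false]]]

13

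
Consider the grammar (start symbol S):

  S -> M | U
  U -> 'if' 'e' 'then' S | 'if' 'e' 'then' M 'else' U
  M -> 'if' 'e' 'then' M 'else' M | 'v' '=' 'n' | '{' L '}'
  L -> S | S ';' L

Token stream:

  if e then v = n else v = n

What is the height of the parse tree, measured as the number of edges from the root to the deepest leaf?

3

[S [M if e then [M v = n] else [M v = n]]]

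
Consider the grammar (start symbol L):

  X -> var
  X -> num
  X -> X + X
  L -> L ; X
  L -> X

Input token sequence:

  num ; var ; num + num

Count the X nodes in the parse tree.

[L [L [L [X num]] ; [X var]] ; [X [X num] + [X num]]]

5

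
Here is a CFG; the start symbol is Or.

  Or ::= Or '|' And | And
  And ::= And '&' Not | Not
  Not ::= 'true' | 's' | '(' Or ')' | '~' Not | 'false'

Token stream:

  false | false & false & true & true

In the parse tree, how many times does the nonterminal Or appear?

[Or [Or [And [Not false]]] | [And [And [And [And [Not false]] & [Not false]] & [Not true]] & [Not true]]]

2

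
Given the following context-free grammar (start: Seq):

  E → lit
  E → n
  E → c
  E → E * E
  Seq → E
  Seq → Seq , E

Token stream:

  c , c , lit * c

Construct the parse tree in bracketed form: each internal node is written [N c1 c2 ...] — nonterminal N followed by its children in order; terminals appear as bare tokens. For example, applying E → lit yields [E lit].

[Seq [Seq [Seq [E c]] , [E c]] , [E [E lit] * [E c]]]

Seq
Seq , E
Seq , E , E
E , E , E
c , E , E
c , c , E
c , c , E * E
c , c , lit * E
c , c , lit * c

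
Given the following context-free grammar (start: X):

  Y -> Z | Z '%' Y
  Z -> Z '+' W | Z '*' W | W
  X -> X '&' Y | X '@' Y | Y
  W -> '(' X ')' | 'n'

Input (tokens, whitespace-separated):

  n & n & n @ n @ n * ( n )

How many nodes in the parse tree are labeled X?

6

[X [X [X [X [X [Y [Z [W n]]]] & [Y [Z [W n]]]] & [Y [Z [W n]]]] @ [Y [Z [W n]]]] @ [Y [Z [Z [W n]] * [W ( [X [Y [Z [W n]]]] )]]]]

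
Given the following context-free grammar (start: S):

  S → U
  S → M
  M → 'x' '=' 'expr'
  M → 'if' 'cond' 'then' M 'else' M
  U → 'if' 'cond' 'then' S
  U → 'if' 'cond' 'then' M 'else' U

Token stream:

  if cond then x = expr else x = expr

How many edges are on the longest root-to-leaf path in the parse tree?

3

[S [M if cond then [M x = expr] else [M x = expr]]]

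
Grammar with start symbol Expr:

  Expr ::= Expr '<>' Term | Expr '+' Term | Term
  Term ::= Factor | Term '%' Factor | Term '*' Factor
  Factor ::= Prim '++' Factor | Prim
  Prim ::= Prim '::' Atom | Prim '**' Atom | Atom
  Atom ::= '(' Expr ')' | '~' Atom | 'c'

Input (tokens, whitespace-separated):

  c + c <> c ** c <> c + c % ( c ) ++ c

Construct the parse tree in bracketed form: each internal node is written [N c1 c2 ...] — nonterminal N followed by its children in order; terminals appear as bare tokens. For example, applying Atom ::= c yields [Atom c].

[Expr [Expr [Expr [Expr [Expr [Term [Factor [Prim [Atom c]]]]] + [Term [Factor [Prim [Atom c]]]]] <> [Term [Factor [Prim [Prim [Atom c]] ** [Atom c]]]]] <> [Term [Factor [Prim [Atom c]]]]] + [Term [Term [Factor [Prim [Atom c]]]] % [Factor [Prim [Atom ( [Expr [Term [Factor [Prim [Atom c]]]]] )]] ++ [Factor [Prim [Atom c]]]]]]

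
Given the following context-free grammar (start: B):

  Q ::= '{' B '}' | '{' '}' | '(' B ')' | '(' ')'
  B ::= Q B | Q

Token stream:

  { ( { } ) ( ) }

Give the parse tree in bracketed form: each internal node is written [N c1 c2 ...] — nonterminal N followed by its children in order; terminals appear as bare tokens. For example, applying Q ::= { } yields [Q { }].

B
Q
{ B }
{ Q B }
{ ( B ) B }
{ ( Q ) B }
{ ( { } ) B }
{ ( { } ) Q }
{ ( { } ) ( ) }

[B [Q { [B [Q ( [B [Q { }]] )] [B [Q ( )]]] }]]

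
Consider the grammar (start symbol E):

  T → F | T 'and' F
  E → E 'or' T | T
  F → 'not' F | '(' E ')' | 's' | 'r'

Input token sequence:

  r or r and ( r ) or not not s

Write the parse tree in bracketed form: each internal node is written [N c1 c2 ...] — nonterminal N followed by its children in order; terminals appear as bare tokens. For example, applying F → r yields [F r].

[E [E [E [T [F r]]] or [T [T [F r]] and [F ( [E [T [F r]]] )]]] or [T [F not [F not [F s]]]]]

E
E or T
E or T or T
T or T or T
F or T or T
r or T or T
r or T and F or T
r or F and F or T
r or r and F or T
r or r and ( E ) or T
r or r and ( T ) or T
r or r and ( F ) or T
r or r and ( r ) or T
r or r and ( r ) or F
r or r and ( r ) or not F
r or r and ( r ) or not not F
r or r and ( r ) or not not s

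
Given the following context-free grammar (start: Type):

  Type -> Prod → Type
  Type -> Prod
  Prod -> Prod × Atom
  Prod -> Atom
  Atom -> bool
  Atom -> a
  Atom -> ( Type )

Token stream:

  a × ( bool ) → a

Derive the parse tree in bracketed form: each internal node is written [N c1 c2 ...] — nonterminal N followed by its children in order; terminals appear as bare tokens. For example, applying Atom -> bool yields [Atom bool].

[Type [Prod [Prod [Atom a]] × [Atom ( [Type [Prod [Atom bool]]] )]] → [Type [Prod [Atom a]]]]

Type
Prod → Type
Prod × Atom → Type
Atom × Atom → Type
a × Atom → Type
a × ( Type ) → Type
a × ( Prod ) → Type
a × ( Atom ) → Type
a × ( bool ) → Type
a × ( bool ) → Prod
a × ( bool ) → Atom
a × ( bool ) → a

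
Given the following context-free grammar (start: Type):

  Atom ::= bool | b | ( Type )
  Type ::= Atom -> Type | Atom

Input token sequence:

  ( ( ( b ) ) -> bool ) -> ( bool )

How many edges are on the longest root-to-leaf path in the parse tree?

[Type [Atom ( [Type [Atom ( [Type [Atom ( [Type [Atom b]] )]] )] -> [Type [Atom bool]]] )] -> [Type [Atom ( [Type [Atom bool]] )]]]

8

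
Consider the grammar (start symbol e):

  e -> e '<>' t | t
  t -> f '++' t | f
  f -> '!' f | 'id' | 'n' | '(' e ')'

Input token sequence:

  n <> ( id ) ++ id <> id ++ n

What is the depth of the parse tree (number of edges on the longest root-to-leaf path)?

7

[e [e [e [t [f n]]] <> [t [f ( [e [t [f id]]] )] ++ [t [f id]]]] <> [t [f id] ++ [t [f n]]]]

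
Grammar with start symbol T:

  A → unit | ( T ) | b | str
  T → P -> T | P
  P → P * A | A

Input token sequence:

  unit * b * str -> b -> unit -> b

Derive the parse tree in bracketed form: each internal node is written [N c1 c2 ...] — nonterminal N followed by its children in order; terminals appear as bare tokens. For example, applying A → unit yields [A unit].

T
P -> T
P * A -> T
P * A * A -> T
A * A * A -> T
unit * A * A -> T
unit * b * A -> T
unit * b * str -> T
unit * b * str -> P -> T
unit * b * str -> A -> T
unit * b * str -> b -> T
unit * b * str -> b -> P -> T
unit * b * str -> b -> A -> T
unit * b * str -> b -> unit -> T
unit * b * str -> b -> unit -> P
unit * b * str -> b -> unit -> A
unit * b * str -> b -> unit -> b

[T [P [P [P [A unit]] * [A b]] * [A str]] -> [T [P [A b]] -> [T [P [A unit]] -> [T [P [A b]]]]]]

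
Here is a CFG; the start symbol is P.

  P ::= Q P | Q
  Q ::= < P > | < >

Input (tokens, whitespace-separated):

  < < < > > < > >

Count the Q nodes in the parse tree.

[P [Q < [P [Q < [P [Q < >]] >] [P [Q < >]]] >]]

4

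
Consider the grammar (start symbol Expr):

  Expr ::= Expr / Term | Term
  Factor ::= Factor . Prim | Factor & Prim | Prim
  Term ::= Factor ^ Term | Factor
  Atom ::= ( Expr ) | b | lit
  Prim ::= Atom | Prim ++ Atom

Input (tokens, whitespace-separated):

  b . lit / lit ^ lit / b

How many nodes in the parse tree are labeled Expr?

3

[Expr [Expr [Expr [Term [Factor [Factor [Prim [Atom b]]] . [Prim [Atom lit]]]]] / [Term [Factor [Prim [Atom lit]]] ^ [Term [Factor [Prim [Atom lit]]]]]] / [Term [Factor [Prim [Atom b]]]]]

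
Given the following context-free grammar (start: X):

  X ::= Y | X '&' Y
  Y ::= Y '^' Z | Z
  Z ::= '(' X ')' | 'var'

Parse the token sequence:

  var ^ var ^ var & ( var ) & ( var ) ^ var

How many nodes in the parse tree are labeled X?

[X [X [X [Y [Y [Y [Z var]] ^ [Z var]] ^ [Z var]]] & [Y [Z ( [X [Y [Z var]]] )]]] & [Y [Y [Z ( [X [Y [Z var]]] )]] ^ [Z var]]]

5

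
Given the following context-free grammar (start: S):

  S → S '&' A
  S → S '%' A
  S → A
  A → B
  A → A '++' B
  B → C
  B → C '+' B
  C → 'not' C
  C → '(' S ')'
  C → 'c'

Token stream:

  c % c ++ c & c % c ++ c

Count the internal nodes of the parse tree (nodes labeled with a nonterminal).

22

[S [S [S [S [A [B [C c]]]] % [A [A [B [C c]]] ++ [B [C c]]]] & [A [B [C c]]]] % [A [A [B [C c]]] ++ [B [C c]]]]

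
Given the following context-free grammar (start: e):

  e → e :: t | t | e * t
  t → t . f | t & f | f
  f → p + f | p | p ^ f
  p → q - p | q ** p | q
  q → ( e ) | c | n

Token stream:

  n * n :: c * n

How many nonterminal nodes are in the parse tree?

[e [e [e [e [t [f [p [q n]]]]] * [t [f [p [q n]]]]] :: [t [f [p [q c]]]]] * [t [f [p [q n]]]]]

20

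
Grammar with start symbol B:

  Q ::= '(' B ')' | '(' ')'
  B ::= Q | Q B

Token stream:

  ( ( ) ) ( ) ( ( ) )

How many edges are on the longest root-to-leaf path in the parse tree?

[B [Q ( [B [Q ( )]] )] [B [Q ( )] [B [Q ( [B [Q ( )]] )]]]]

6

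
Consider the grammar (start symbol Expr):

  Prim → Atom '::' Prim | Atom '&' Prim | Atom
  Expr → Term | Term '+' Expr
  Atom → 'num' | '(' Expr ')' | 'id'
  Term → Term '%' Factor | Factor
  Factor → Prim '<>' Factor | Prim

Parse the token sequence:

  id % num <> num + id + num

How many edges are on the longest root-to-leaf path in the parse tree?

7

[Expr [Term [Term [Factor [Prim [Atom id]]]] % [Factor [Prim [Atom num]] <> [Factor [Prim [Atom num]]]]] + [Expr [Term [Factor [Prim [Atom id]]]] + [Expr [Term [Factor [Prim [Atom num]]]]]]]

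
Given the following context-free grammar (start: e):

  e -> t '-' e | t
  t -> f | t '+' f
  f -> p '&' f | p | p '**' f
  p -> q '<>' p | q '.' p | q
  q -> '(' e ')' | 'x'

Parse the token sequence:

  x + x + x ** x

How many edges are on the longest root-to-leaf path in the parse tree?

[e [t [t [t [f [p [q x]]]] + [f [p [q x]]]] + [f [p [q x]] ** [f [p [q x]]]]]]

7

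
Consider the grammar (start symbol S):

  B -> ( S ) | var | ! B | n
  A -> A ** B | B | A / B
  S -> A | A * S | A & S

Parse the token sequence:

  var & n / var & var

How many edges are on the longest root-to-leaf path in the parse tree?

5

[S [A [B var]] & [S [A [A [B n]] / [B var]] & [S [A [B var]]]]]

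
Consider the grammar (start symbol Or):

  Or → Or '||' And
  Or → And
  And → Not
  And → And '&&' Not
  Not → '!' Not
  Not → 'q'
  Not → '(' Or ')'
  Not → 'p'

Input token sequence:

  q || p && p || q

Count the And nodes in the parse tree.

[Or [Or [Or [And [Not q]]] || [And [And [Not p]] && [Not p]]] || [And [Not q]]]

4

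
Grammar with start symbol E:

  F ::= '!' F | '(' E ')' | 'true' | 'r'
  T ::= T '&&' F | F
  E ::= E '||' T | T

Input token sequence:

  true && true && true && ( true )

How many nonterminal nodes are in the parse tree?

[E [T [T [T [T [F true]] && [F true]] && [F true]] && [F ( [E [T [F true]]] )]]]

12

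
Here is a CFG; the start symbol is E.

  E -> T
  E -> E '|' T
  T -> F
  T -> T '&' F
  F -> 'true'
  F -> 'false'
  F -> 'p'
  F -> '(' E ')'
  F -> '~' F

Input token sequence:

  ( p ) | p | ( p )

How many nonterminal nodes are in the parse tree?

[E [E [E [T [F ( [E [T [F p]]] )]]] | [T [F p]]] | [T [F ( [E [T [F p]]] )]]]

15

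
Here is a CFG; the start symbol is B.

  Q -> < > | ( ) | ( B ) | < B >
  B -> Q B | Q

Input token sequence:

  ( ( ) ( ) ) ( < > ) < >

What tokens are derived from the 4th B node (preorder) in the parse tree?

[B [Q ( [B [Q ( )] [B [Q ( )]]] )] [B [Q ( [B [Q < >]] )] [B [Q < >]]]]

( < > ) < >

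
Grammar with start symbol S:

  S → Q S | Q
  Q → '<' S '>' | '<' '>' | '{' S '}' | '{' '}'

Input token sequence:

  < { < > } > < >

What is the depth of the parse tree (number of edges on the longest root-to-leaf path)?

6

[S [Q < [S [Q { [S [Q < >]] }]] >] [S [Q < >]]]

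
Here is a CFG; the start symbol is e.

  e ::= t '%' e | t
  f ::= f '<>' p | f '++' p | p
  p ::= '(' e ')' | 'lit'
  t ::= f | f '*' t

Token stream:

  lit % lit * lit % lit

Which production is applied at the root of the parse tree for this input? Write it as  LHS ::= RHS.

e ::= t '%' e

[e [t [f [p lit]]] % [e [t [f [p lit]] * [t [f [p lit]]]] % [e [t [f [p lit]]]]]]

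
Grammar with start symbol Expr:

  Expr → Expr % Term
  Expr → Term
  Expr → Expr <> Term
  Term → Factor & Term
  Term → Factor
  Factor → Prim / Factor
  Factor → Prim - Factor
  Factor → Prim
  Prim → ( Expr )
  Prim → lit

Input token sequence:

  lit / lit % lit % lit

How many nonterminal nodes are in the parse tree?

14

[Expr [Expr [Expr [Term [Factor [Prim lit] / [Factor [Prim lit]]]]] % [Term [Factor [Prim lit]]]] % [Term [Factor [Prim lit]]]]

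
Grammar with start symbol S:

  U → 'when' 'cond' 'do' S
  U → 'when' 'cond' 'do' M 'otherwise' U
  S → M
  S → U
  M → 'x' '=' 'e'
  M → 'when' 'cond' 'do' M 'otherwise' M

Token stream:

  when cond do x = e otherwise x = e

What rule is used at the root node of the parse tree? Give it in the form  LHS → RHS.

[S [M when cond do [M x = e] otherwise [M x = e]]]

S → M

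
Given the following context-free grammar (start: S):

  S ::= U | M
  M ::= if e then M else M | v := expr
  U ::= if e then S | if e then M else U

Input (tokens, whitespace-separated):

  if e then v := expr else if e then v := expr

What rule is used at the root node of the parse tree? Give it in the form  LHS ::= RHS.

S ::= U

[S [U if e then [M v := expr] else [U if e then [S [M v := expr]]]]]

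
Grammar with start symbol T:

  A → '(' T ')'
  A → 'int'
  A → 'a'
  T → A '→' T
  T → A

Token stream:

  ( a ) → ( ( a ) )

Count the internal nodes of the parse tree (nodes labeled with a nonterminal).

10

[T [A ( [T [A a]] )] → [T [A ( [T [A ( [T [A a]] )]] )]]]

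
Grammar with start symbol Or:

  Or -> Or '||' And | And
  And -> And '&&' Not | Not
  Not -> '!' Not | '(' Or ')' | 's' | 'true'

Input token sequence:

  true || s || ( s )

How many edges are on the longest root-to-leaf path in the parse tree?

[Or [Or [Or [And [Not true]]] || [And [Not s]]] || [And [Not ( [Or [And [Not s]]] )]]]

6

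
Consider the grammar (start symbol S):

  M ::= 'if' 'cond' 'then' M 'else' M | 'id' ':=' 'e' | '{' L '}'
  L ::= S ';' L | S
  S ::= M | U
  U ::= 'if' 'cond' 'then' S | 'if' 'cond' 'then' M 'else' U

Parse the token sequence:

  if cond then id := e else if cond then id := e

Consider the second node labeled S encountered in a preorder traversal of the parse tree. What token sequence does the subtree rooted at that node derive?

[S [U if cond then [M id := e] else [U if cond then [S [M id := e]]]]]

id := e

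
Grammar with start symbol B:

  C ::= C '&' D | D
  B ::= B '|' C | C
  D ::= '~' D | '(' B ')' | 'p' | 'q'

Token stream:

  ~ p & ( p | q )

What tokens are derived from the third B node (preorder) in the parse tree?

[B [C [C [D ~ [D p]]] & [D ( [B [B [C [D p]]] | [C [D q]]] )]]]

p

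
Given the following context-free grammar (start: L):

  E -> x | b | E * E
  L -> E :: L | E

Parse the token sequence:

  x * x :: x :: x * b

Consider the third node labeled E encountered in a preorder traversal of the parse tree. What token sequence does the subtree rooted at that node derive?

x

[L [E [E x] * [E x]] :: [L [E x] :: [L [E [E x] * [E b]]]]]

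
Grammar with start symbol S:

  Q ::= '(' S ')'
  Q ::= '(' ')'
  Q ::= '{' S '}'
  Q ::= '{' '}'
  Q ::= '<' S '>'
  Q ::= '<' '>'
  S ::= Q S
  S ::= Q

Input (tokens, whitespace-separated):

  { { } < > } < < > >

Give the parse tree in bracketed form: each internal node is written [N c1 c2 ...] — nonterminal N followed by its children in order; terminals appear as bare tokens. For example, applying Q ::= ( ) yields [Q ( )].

S
Q S
{ S } S
{ Q S } S
{ { } S } S
{ { } Q } S
{ { } < > } S
{ { } < > } Q
{ { } < > } < S >
{ { } < > } < Q >
{ { } < > } < < > >

[S [Q { [S [Q { }] [S [Q < >]]] }] [S [Q < [S [Q < >]] >]]]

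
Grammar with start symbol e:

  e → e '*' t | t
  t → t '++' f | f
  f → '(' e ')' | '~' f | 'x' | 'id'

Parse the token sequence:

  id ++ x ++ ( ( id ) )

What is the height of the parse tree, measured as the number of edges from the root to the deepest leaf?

[e [t [t [t [f id]] ++ [f x]] ++ [f ( [e [t [f ( [e [t [f id]]] )]]] )]]]

9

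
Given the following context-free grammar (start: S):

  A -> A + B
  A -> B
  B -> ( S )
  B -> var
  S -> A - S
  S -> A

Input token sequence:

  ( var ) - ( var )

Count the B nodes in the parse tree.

4

[S [A [B ( [S [A [B var]]] )]] - [S [A [B ( [S [A [B var]]] )]]]]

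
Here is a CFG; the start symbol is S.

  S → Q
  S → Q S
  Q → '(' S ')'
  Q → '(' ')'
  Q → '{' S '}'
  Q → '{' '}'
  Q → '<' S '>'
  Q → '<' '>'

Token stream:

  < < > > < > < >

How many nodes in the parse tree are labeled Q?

4

[S [Q < [S [Q < >]] >] [S [Q < >] [S [Q < >]]]]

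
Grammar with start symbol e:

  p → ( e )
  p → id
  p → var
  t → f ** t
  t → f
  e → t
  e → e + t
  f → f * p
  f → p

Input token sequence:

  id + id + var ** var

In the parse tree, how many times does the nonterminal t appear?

[e [e [e [t [f [p id]]]] + [t [f [p id]]]] + [t [f [p var]] ** [t [f [p var]]]]]

4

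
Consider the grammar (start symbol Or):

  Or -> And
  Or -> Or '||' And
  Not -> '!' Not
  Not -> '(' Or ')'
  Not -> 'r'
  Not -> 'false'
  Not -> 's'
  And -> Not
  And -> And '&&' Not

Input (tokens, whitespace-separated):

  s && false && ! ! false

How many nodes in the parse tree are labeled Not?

[Or [And [And [And [Not s]] && [Not false]] && [Not ! [Not ! [Not false]]]]]

5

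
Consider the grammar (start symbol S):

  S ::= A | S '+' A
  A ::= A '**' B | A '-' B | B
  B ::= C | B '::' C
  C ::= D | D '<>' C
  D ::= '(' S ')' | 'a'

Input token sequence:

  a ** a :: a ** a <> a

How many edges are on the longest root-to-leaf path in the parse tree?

7

[S [A [A [A [B [C [D a]]]] ** [B [B [C [D a]]] :: [C [D a]]]] ** [B [C [D a] <> [C [D a]]]]]]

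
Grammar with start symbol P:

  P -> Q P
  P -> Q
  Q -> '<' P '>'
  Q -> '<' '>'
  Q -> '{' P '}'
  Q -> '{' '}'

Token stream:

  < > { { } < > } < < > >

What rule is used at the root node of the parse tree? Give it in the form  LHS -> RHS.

P -> Q P

[P [Q < >] [P [Q { [P [Q { }] [P [Q < >]]] }] [P [Q < [P [Q < >]] >]]]]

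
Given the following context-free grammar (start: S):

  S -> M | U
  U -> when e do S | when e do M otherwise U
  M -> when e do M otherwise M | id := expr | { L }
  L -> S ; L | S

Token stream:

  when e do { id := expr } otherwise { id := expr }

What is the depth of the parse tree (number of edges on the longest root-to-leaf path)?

[S [M when e do [M { [L [S [M id := expr]]] }] otherwise [M { [L [S [M id := expr]]] }]]]

6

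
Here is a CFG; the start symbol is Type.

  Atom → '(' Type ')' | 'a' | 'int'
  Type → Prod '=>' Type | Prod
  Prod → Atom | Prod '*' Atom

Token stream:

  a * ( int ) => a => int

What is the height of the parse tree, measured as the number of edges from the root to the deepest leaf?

6

[Type [Prod [Prod [Atom a]] * [Atom ( [Type [Prod [Atom int]]] )]] => [Type [Prod [Atom a]] => [Type [Prod [Atom int]]]]]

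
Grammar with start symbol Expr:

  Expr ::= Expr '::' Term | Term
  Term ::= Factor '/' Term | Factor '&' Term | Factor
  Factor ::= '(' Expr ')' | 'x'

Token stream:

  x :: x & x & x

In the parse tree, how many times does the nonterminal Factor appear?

4

[Expr [Expr [Term [Factor x]]] :: [Term [Factor x] & [Term [Factor x] & [Term [Factor x]]]]]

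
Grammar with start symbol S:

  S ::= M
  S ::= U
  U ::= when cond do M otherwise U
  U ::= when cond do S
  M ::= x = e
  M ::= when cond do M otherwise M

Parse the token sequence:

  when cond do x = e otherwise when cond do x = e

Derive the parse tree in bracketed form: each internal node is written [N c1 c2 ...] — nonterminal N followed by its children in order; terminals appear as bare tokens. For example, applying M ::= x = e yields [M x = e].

[S [U when cond do [M x = e] otherwise [U when cond do [S [M x = e]]]]]

S
U
when cond do M otherwise U
when cond do x = e otherwise U
when cond do x = e otherwise when cond do S
when cond do x = e otherwise when cond do M
when cond do x = e otherwise when cond do x = e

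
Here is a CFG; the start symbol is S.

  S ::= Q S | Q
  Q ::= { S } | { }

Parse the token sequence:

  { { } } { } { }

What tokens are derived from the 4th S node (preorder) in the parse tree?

[S [Q { [S [Q { }]] }] [S [Q { }] [S [Q { }]]]]

{ }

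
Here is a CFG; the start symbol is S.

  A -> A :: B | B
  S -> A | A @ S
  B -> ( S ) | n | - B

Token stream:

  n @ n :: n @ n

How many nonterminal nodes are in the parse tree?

11

[S [A [B n]] @ [S [A [A [B n]] :: [B n]] @ [S [A [B n]]]]]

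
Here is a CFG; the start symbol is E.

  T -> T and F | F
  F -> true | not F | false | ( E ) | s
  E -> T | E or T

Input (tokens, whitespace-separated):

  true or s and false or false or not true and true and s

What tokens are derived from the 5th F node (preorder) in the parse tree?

[E [E [E [E [T [F true]]] or [T [T [F s]] and [F false]]] or [T [F false]]] or [T [T [T [F not [F true]]] and [F true]] and [F s]]]

not true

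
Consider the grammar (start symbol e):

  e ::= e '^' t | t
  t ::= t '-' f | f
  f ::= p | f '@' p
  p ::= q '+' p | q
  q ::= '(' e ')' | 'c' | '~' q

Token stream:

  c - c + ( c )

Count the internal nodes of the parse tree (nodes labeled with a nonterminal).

16

[e [t [t [f [p [q c]]]] - [f [p [q c] + [p [q ( [e [t [f [p [q c]]]]] )]]]]]]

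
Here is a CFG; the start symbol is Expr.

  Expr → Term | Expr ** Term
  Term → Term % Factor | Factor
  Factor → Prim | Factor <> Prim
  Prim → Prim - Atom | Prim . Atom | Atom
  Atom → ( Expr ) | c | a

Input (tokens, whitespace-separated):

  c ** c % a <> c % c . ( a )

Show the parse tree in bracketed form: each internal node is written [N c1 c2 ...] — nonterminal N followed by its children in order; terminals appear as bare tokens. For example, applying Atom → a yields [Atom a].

[Expr [Expr [Term [Factor [Prim [Atom c]]]]] ** [Term [Term [Term [Factor [Prim [Atom c]]]] % [Factor [Factor [Prim [Atom a]]] <> [Prim [Atom c]]]] % [Factor [Prim [Prim [Atom c]] . [Atom ( [Expr [Term [Factor [Prim [Atom a]]]]] )]]]]]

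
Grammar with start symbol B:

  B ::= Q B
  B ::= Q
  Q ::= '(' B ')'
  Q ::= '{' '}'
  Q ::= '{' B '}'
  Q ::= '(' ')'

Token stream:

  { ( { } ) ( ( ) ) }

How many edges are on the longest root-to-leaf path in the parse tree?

7

[B [Q { [B [Q ( [B [Q { }]] )] [B [Q ( [B [Q ( )]] )]]] }]]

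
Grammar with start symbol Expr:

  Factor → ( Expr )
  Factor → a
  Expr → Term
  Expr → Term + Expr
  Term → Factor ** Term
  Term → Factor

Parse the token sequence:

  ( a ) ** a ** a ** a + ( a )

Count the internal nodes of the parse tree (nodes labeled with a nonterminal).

[Expr [Term [Factor ( [Expr [Term [Factor a]]] )] ** [Term [Factor a] ** [Term [Factor a] ** [Term [Factor a]]]]] + [Expr [Term [Factor ( [Expr [Term [Factor a]]] )]]]]

18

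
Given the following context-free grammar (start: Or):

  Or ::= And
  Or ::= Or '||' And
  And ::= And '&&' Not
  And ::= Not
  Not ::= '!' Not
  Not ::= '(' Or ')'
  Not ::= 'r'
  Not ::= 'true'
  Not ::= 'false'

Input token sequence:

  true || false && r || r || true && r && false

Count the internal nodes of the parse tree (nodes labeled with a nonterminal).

18

[Or [Or [Or [Or [And [Not true]]] || [And [And [Not false]] && [Not r]]] || [And [Not r]]] || [And [And [And [Not true]] && [Not r]] && [Not false]]]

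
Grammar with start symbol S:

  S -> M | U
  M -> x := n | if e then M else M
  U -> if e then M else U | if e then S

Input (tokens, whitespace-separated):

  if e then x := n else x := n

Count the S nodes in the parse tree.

1

[S [M if e then [M x := n] else [M x := n]]]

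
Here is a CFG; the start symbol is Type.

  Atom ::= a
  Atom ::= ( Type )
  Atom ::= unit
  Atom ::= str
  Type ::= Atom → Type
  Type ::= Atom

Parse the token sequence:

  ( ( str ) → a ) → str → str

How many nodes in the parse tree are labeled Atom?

[Type [Atom ( [Type [Atom ( [Type [Atom str]] )] → [Type [Atom a]]] )] → [Type [Atom str] → [Type [Atom str]]]]

6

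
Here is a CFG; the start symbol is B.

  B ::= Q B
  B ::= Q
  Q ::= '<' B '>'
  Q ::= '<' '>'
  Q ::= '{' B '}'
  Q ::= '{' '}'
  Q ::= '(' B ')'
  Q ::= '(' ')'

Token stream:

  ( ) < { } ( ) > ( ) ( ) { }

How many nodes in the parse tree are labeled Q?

[B [Q ( )] [B [Q < [B [Q { }] [B [Q ( )]]] >] [B [Q ( )] [B [Q ( )] [B [Q { }]]]]]]

7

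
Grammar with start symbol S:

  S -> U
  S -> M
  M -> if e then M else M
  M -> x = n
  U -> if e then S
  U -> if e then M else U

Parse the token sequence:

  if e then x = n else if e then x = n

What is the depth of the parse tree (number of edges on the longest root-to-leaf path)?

[S [U if e then [M x = n] else [U if e then [S [M x = n]]]]]

5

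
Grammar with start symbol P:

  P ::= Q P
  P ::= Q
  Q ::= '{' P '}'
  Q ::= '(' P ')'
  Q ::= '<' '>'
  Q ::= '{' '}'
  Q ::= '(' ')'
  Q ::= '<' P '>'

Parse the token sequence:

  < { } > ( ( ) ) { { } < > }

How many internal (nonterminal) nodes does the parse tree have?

[P [Q < [P [Q { }]] >] [P [Q ( [P [Q ( )]] )] [P [Q { [P [Q { }] [P [Q < >]]] }]]]]

14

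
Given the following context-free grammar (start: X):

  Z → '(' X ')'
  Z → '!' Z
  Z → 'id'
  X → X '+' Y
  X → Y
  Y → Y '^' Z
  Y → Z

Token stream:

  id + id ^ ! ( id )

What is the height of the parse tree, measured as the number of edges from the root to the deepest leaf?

7

[X [X [Y [Z id]]] + [Y [Y [Z id]] ^ [Z ! [Z ( [X [Y [Z id]]] )]]]]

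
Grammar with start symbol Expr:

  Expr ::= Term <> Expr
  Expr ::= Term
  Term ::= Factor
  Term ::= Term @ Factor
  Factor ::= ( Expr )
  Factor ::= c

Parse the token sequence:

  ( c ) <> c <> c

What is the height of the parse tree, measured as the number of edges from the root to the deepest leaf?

[Expr [Term [Factor ( [Expr [Term [Factor c]]] )]] <> [Expr [Term [Factor c]] <> [Expr [Term [Factor c]]]]]

6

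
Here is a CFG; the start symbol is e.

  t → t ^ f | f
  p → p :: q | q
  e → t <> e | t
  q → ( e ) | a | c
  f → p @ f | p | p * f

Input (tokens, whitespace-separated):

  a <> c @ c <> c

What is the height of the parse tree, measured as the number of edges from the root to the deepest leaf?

7

[e [t [f [p [q a]]]] <> [e [t [f [p [q c]] @ [f [p [q c]]]]] <> [e [t [f [p [q c]]]]]]]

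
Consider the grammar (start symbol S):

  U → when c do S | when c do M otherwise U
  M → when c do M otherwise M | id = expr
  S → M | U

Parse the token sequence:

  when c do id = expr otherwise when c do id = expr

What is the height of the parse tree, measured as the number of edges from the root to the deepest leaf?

5

[S [U when c do [M id = expr] otherwise [U when c do [S [M id = expr]]]]]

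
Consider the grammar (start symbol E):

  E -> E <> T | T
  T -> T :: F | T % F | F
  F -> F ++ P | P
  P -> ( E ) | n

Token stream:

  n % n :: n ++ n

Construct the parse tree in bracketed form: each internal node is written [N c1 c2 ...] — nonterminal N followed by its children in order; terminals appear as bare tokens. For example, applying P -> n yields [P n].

E
T
T :: F
T % F :: F
F % F :: F
P % F :: F
n % F :: F
n % P :: F
n % n :: F
n % n :: F ++ P
n % n :: P ++ P
n % n :: n ++ P
n % n :: n ++ n

[E [T [T [T [F [P n]]] % [F [P n]]] :: [F [F [P n]] ++ [P n]]]]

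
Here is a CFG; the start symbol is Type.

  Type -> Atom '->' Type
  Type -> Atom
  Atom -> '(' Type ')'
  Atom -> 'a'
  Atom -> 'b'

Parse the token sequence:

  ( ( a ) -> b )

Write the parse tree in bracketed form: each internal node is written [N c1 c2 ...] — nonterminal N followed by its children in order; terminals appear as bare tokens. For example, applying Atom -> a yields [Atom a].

Type
Atom
( Type )
( Atom -> Type )
( ( Type ) -> Type )
( ( Atom ) -> Type )
( ( a ) -> Type )
( ( a ) -> Atom )
( ( a ) -> b )

[Type [Atom ( [Type [Atom ( [Type [Atom a]] )] -> [Type [Atom b]]] )]]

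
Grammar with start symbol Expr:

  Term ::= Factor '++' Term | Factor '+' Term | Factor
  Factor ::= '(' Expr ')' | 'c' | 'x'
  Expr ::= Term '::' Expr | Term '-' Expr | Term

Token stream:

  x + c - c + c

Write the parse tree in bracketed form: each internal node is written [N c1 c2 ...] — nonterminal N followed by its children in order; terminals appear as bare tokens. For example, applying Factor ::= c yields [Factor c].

Expr
Term - Expr
Factor + Term - Expr
x + Term - Expr
x + Factor - Expr
x + c - Expr
x + c - Term
x + c - Factor + Term
x + c - c + Term
x + c - c + Factor
x + c - c + c

[Expr [Term [Factor x] + [Term [Factor c]]] - [Expr [Term [Factor c] + [Term [Factor c]]]]]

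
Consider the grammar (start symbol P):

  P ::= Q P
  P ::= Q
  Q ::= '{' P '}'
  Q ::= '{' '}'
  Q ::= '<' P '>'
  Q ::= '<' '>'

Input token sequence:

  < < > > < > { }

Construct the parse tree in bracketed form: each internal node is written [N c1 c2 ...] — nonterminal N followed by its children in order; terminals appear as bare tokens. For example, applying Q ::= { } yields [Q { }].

P
Q P
< P > P
< Q > P
< < > > P
< < > > Q P
< < > > < > P
< < > > < > Q
< < > > < > { }

[P [Q < [P [Q < >]] >] [P [Q < >] [P [Q { }]]]]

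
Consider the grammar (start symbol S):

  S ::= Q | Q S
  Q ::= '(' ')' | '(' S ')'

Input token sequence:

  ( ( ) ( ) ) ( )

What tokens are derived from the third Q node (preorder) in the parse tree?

( )

[S [Q ( [S [Q ( )] [S [Q ( )]]] )] [S [Q ( )]]]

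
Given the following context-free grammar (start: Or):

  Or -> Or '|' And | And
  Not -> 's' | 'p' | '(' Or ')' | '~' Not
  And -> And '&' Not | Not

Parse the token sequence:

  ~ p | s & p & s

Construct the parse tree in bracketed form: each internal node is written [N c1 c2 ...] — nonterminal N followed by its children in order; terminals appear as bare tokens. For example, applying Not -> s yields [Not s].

Or
Or | And
And | And
Not | And
~ Not | And
~ p | And
~ p | And & Not
~ p | And & Not & Not
~ p | Not & Not & Not
~ p | s & Not & Not
~ p | s & p & Not
~ p | s & p & s

[Or [Or [And [Not ~ [Not p]]]] | [And [And [And [Not s]] & [Not p]] & [Not s]]]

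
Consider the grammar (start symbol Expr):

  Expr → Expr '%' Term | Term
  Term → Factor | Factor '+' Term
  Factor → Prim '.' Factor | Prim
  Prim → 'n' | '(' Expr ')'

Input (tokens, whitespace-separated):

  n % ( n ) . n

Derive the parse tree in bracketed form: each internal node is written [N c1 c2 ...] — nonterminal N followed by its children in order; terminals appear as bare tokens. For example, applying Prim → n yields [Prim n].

[Expr [Expr [Term [Factor [Prim n]]]] % [Term [Factor [Prim ( [Expr [Term [Factor [Prim n]]]] )] . [Factor [Prim n]]]]]

Expr
Expr % Term
Term % Term
Factor % Term
Prim % Term
n % Term
n % Factor
n % Prim . Factor
n % ( Expr ) . Factor
n % ( Term ) . Factor
n % ( Factor ) . Factor
n % ( Prim ) . Factor
n % ( n ) . Factor
n % ( n ) . Prim
n % ( n ) . n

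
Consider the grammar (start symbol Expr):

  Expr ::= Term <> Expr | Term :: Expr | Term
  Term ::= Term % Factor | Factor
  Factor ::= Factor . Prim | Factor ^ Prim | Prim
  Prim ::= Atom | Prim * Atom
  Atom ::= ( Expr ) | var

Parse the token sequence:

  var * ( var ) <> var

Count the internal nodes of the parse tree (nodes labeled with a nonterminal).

17

[Expr [Term [Factor [Prim [Prim [Atom var]] * [Atom ( [Expr [Term [Factor [Prim [Atom var]]]]] )]]]] <> [Expr [Term [Factor [Prim [Atom var]]]]]]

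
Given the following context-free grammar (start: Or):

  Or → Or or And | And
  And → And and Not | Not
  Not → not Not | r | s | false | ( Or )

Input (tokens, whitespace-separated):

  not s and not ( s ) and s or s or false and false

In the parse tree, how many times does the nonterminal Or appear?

4

[Or [Or [Or [And [And [And [Not not [Not s]]] and [Not not [Not ( [Or [And [Not s]]] )]]] and [Not s]]] or [And [Not s]]] or [And [And [Not false]] and [Not false]]]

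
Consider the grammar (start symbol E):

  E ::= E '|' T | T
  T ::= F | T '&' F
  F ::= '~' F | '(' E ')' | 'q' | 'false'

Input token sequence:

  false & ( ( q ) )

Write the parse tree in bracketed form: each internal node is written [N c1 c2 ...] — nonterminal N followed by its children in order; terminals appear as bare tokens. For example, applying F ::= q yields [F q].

E
T
T & F
F & F
false & F
false & ( E )
false & ( T )
false & ( F )
false & ( ( E ) )
false & ( ( T ) )
false & ( ( F ) )
false & ( ( q ) )

[E [T [T [F false]] & [F ( [E [T [F ( [E [T [F q]]] )]]] )]]]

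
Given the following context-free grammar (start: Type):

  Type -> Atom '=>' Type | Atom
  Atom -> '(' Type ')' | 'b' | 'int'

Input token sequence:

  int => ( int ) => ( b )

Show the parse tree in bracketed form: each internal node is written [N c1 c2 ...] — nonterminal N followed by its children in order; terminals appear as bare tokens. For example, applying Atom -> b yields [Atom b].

[Type [Atom int] => [Type [Atom ( [Type [Atom int]] )] => [Type [Atom ( [Type [Atom b]] )]]]]

Type
Atom => Type
int => Type
int => Atom => Type
int => ( Type ) => Type
int => ( Atom ) => Type
int => ( int ) => Type
int => ( int ) => Atom
int => ( int ) => ( Type )
int => ( int ) => ( Atom )
int => ( int ) => ( b )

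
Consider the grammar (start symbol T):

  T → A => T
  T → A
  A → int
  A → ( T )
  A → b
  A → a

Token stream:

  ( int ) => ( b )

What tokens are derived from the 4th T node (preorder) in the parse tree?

b

[T [A ( [T [A int]] )] => [T [A ( [T [A b]] )]]]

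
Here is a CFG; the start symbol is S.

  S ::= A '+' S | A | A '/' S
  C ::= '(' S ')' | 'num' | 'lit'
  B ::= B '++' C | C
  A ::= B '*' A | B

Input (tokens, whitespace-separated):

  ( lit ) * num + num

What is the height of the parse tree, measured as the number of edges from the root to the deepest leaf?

[S [A [B [C ( [S [A [B [C lit]]]] )]] * [A [B [C num]]]] + [S [A [B [C num]]]]]

8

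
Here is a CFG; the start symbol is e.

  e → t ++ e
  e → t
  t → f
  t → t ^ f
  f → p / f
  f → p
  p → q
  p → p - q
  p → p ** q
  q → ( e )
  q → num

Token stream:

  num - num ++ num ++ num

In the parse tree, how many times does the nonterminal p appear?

4

[e [t [f [p [p [q num]] - [q num]]]] ++ [e [t [f [p [q num]]]] ++ [e [t [f [p [q num]]]]]]]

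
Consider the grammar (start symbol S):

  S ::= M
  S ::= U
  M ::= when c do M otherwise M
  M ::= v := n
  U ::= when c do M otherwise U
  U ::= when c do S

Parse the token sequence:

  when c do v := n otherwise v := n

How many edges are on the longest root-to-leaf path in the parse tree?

[S [M when c do [M v := n] otherwise [M v := n]]]

3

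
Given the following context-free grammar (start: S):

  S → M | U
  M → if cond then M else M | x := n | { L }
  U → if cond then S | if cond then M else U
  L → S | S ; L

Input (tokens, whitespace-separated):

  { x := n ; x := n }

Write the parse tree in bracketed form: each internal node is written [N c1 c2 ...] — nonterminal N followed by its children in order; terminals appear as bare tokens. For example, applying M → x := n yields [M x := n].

[S [M { [L [S [M x := n]] ; [L [S [M x := n]]]] }]]

S
M
{ L }
{ S ; L }
{ M ; L }
{ x := n ; L }
{ x := n ; S }
{ x := n ; M }
{ x := n ; x := n }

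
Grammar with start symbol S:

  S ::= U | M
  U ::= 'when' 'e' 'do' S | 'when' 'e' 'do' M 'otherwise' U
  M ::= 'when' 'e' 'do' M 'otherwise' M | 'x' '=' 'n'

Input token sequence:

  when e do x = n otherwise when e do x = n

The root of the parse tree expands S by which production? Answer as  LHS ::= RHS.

[S [U when e do [M x = n] otherwise [U when e do [S [M x = n]]]]]

S ::= U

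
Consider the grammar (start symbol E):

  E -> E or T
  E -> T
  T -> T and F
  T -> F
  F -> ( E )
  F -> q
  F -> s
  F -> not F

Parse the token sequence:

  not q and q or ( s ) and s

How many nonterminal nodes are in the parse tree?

14

[E [E [T [T [F not [F q]]] and [F q]]] or [T [T [F ( [E [T [F s]]] )]] and [F s]]]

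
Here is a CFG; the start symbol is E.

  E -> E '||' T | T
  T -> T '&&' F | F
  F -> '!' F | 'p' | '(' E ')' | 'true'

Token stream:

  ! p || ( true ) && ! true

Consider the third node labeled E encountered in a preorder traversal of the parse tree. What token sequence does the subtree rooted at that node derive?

[E [E [T [F ! [F p]]]] || [T [T [F ( [E [T [F true]]] )]] && [F ! [F true]]]]

true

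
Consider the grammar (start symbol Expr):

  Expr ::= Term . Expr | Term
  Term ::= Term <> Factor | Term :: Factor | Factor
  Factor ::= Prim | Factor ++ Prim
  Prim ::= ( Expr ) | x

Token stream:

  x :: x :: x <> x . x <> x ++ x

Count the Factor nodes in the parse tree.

7

[Expr [Term [Term [Term [Term [Factor [Prim x]]] :: [Factor [Prim x]]] :: [Factor [Prim x]]] <> [Factor [Prim x]]] . [Expr [Term [Term [Factor [Prim x]]] <> [Factor [Factor [Prim x]] ++ [Prim x]]]]]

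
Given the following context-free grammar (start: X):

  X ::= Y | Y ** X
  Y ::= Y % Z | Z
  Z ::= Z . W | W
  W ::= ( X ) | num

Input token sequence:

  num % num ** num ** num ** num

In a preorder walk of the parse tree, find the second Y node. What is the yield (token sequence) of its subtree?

[X [Y [Y [Z [W num]]] % [Z [W num]]] ** [X [Y [Z [W num]]] ** [X [Y [Z [W num]]] ** [X [Y [Z [W num]]]]]]]

num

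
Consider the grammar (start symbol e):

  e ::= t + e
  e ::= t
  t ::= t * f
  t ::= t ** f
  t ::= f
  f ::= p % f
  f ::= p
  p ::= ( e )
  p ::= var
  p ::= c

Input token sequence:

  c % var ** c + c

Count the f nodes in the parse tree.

4

[e [t [t [f [p c] % [f [p var]]]] ** [f [p c]]] + [e [t [f [p c]]]]]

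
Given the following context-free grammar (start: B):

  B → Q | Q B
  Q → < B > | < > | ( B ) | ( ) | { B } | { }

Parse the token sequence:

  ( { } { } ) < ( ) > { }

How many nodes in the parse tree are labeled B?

[B [Q ( [B [Q { }] [B [Q { }]]] )] [B [Q < [B [Q ( )]] >] [B [Q { }]]]]

6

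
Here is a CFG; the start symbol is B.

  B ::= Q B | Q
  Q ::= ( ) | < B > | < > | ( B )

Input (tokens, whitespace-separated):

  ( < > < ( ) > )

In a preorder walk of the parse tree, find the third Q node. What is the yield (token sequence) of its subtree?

[B [Q ( [B [Q < >] [B [Q < [B [Q ( )]] >]]] )]]

< ( ) >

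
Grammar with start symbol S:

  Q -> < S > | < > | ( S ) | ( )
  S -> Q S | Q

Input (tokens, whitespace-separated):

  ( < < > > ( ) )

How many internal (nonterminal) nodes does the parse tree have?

[S [Q ( [S [Q < [S [Q < >]] >] [S [Q ( )]]] )]]

8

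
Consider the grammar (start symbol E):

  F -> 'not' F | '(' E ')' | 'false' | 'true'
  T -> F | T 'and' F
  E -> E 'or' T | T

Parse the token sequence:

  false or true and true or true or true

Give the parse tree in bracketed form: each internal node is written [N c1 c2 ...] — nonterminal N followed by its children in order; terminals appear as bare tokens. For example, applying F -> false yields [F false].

[E [E [E [E [T [F false]]] or [T [T [F true]] and [F true]]] or [T [F true]]] or [T [F true]]]

E
E or T
E or T or T
E or T or T or T
T or T or T or T
F or T or T or T
false or T or T or T
false or T and F or T or T
false or F and F or T or T
false or true and F or T or T
false or true and true or T or T
false or true and true or F or T
false or true and true or true or T
false or true and true or true or F
false or true and true or true or true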